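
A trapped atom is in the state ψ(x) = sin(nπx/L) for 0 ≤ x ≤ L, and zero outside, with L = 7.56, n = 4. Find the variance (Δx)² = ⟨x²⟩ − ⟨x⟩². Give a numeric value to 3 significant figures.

4.58

Compute ⟨x⟩ and ⟨x²⟩ separately, then (Δx)² = ⟨x²⟩ − ⟨x⟩².
With sin²θ = (1 − cos2θ)/2 on 0 ≤ x ≤ L: ∫sin²(nπx/L) dx = L/2, ∫x·sin²(nπx/L) dx = L²/4, ∫x²·sin²(nπx/L) dx = L³·(1/6 − 1/(4n²π²)); higher powers xᵏ the same way, integrating xᵏ·cos(2nπx/L) by parts.
Normalization: ∫|ψ|² dx = 3.7800.
⟨x⟩ = 3.7800 and ⟨x²⟩ = 18.870.
(Δx)² = 18.870 − (3.7800)² = 4.5818.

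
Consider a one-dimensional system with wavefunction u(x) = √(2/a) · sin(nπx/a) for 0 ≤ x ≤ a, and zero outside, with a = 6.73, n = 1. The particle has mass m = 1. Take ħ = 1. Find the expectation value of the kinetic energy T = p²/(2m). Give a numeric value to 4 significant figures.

T = −(ħ²/2m) d²/dx², so ⟨T⟩ = −(ħ²/2m) ∫ u*·u'' dx; with m = 1.
d/dx sin(nπx/a) = (nπ/a)·cos(nπx/a) and d²/dx² sin(nπx/a) = −(nπ/a)²·sin(nπx/a); on 0 ≤ x ≤ a, ∫sin²(nπx/a) dx = a/2 and ∫sin(nπx/a)·cos(nπx/a) dx = 0.
⟨T⟩ = 0.10895.

0.1090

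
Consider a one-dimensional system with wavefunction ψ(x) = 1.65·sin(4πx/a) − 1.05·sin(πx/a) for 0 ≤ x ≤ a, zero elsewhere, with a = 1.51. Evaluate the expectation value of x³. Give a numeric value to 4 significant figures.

⟨x³⟩ = ∫ x³·|ψ|² dx / ∫|ψ|² dx (integrals over the domain).
On 0 ≤ x ≤ a (j ≠ l): ∫sin²(jπx/a) dx = a/2, ∫sin(jπx/a)·sin(lπx/a) dx = 0; diagonal moments ∫x·sin²(jπx/a) dx = a²/4, ∫x²·sin²(jπx/a) dx = a³·(1/6 − 1/(4j²π²)); cross terms ∫x·sin(jπx/a)·sin(lπx/a) dx = 0 for j + l even and −4jla²/(π²(j² − l²)²) for j + l odd, ∫x²·sin(jπx/a)·sin(lπx/a) dx = (−1)^(j+l)·4jla³/(π²(j² − l²)²); higher powers the same way via product-to-sum and parts.
State is unnormalized: ∫|ψ|² dx = 2.8879, and ∫ψ*·x³·ψ dx = 2.4171, so ⟨x³⟩ = 2.4171 / 2.8879.
⟨x³⟩ = 0.83697.

0.8370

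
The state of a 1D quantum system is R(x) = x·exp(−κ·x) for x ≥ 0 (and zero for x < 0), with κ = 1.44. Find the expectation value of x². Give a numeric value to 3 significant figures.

1.45

⟨x²⟩ = ∫ x²·|R|² dx / ∫|R|² dx (integrals over the domain).
Every integrand reduces to terms xʲ·e^(−2κx) on [0, ∞); use ∫₀^∞ xʲ·e^(−2κx) dx = j!/(2κ)^(j+1).
State is unnormalized: ∫|R|² dx = 0.083724, and ∫R*·x²·R dx = 0.12113, so ⟨x²⟩ = 0.12113 / 0.083724.
⟨x²⟩ = 1.4468.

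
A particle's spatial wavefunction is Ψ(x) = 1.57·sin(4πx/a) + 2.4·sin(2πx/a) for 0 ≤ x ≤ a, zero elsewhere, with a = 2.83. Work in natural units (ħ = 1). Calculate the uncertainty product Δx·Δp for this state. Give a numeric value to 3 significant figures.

Δx = √(⟨x²⟩−⟨x⟩²), Δp = √(⟨p²⟩−⟨p⟩²).
On 0 ≤ x ≤ a (j ≠ l): ∫sin²(jπx/a) dx = a/2, ∫sin(jπx/a)·sin(lπx/a) dx = 0; diagonal moments ∫x·sin²(jπx/a) dx = a²/4, ∫x²·sin²(jπx/a) dx = a³·(1/6 − 1/(4j²π²)); cross terms ∫x·sin(jπx/a)·sin(lπx/a) dx = 0 for j + l even and −4jla²/(π²(j² − l²)²) for j + l odd, ∫x²·sin(jπx/a)·sin(lπx/a) dx = (−1)^(j+l)·4jla³/(π²(j² − l²)²); higher powers the same way via product-to-sum and parts. d²/dx² sin(jπx/a) = −(jπ/a)²·sin(jπx/a); on 0 ≤ x ≤ a, ∫sin²(jπx/a) dx = a/2 and ∫sin(jπx/a)·sin(lπx/a) dx = 0 for j ≠ l, so only diagonal terms survive in ∫|Ψ|² and ∫Ψ·Ψ″; ∫Ψ·Ψ′ dx = [Ψ²/2] between the walls = 0.
Normalization: ∫|Ψ|² dx = 11.638.
⟨x⟩ = 1.4150, ⟨x²⟩ = 2.9214 ⇒ Δx = 0.95876.
⟨p⟩ = 0.0000, ⟨p²⟩ = 9.3611 ⇒ Δp = 3.0596.
Δx·Δp = 2.9334.

2.93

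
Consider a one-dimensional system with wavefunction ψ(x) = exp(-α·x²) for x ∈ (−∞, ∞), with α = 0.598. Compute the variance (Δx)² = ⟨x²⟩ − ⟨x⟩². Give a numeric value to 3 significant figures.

Compute ⟨x⟩ and ⟨x²⟩ separately, then (Δx)² = ⟨x²⟩ − ⟨x⟩².
Gaussian moments: ∫x^(2j)·e^(−2αx²) dx = (2j−1)!!/(4α)^j · √(π/(2α)), odd powers integrate to 0; here √(π/(2α)) = 1.6207.
Normalization: ∫|ψ|² dx = 1.6207.
⟨x⟩ = 0.0000 and ⟨x²⟩ = 0.41806.
(Δx)² = 0.41806 − (0.0000)² = 0.41806.

0.418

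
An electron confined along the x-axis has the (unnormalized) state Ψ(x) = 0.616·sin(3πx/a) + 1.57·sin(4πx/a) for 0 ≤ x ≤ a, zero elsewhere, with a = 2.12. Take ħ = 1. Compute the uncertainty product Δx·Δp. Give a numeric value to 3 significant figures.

3.03

Δx = √(⟨x²⟩−⟨x⟩²), Δp = √(⟨p²⟩−⟨p⟩²).
On 0 ≤ x ≤ a (j ≠ l): ∫sin²(jπx/a) dx = a/2, ∫sin(jπx/a)·sin(lπx/a) dx = 0; diagonal moments ∫x·sin²(jπx/a) dx = a²/4, ∫x²·sin²(jπx/a) dx = a³·(1/6 − 1/(4j²π²)); cross terms ∫x·sin(jπx/a)·sin(lπx/a) dx = 0 for j + l even and −4jla²/(π²(j² − l²)²) for j + l odd, ∫x²·sin(jπx/a)·sin(lπx/a) dx = (−1)^(j+l)·4jla³/(π²(j² − l²)²); higher powers the same way via product-to-sum and parts. d²/dx² sin(jπx/a) = −(jπ/a)²·sin(jπx/a); on 0 ≤ x ≤ a, ∫sin²(jπx/a) dx = a/2 and ∫sin(jπx/a)·sin(lπx/a) dx = 0 for j ≠ l, so only diagonal terms survive in ∫|Ψ|² and ∫Ψ·Ψ″; ∫Ψ·Ψ′ dx = [Ψ²/2] between the walls = 0.
Normalization: ∫|Ψ|² dx = 3.0150.
⟨x⟩ = 0.77382, ⟨x²⟩ = 0.87573 ⇒ Δx = 0.52624.
⟨p⟩ = 0.0000, ⟨p²⟩ = 33.085 ⇒ Δp = 5.7520.
Δx·Δp = 3.0269.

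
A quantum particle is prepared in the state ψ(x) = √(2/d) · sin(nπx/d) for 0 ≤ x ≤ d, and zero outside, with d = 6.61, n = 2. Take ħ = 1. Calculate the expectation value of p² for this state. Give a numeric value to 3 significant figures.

0.904

p² ψ = −ħ² d²ψ/dx²; ⟨p²⟩ = −ħ² ∫ ψ*·ψ'' dx.
d/dx sin(nπx/d) = (nπ/d)·cos(nπx/d) and d²/dx² sin(nπx/d) = −(nπ/d)²·sin(nπx/d); on 0 ≤ x ≤ d, ∫sin²(nπx/d) dx = d/2 and ∫sin(nπx/d)·cos(nπx/d) dx = 0.
⟨p²⟩ = 0.90356.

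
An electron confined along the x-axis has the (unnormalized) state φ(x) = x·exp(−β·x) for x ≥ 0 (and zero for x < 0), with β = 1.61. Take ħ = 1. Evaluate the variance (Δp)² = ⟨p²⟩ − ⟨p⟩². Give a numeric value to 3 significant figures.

2.59

Compute ⟨p⟩ and ⟨p²⟩ separately; (Δp)² = ⟨p²⟩ − ⟨p⟩².
Differentiate x·exp(−β·x) with the product rule; every integrand then reduces to terms xʲ·e^(−2βx) on [0, ∞), with ∫₀^∞ xʲ·e^(−2βx) dx = j!/(2β)^(j+1).
Normalization: ∫|φ|² dx = 0.059905.
⟨p⟩ = 0.0000 and ⟨p²⟩ = 2.5921.
(Δp)² = 2.5921 − (0.0000)² = 2.5921.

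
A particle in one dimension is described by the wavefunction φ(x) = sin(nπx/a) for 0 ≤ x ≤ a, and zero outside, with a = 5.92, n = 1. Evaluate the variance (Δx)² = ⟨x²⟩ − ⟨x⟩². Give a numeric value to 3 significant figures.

Compute ⟨x⟩ and ⟨x²⟩ separately, then (Δx)² = ⟨x²⟩ − ⟨x⟩².
With sin²θ = (1 − cos2θ)/2 on 0 ≤ x ≤ a: ∫sin²(nπx/a) dx = a/2, ∫x·sin²(nπx/a) dx = a²/4, ∫x²·sin²(nπx/a) dx = a³·(1/6 − 1/(4n²π²)); higher powers xᵏ the same way, integrating xᵏ·cos(2nπx/a) by parts.
Normalization: ∫|φ|² dx = 2.9600.
⟨x⟩ = 2.9600 and ⟨x²⟩ = 9.9067.
(Δx)² = 9.9067 − (2.9600)² = 1.1451.

1.15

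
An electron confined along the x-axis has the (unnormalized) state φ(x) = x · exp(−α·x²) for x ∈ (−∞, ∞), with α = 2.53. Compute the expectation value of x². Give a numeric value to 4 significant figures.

0.2964

⟨x²⟩ = ∫ x²·|φ|² dx / ∫|φ|² dx (integrals over the domain).
Expand each integrand as polynomial × e^(−2αx²) and use ∫x^(2j)·e^(−2αx²) dx = (2j−1)!!/(4α)^j · √(π/(2α)), odd powers → 0; here √(π/(2α)) = 0.78795.
State is unnormalized: ∫|φ|² dx = 0.077861, and ∫φ*·x²·φ dx = 0.023081, so ⟨x²⟩ = 0.023081 / 0.077861.
⟨x²⟩ = 0.29644.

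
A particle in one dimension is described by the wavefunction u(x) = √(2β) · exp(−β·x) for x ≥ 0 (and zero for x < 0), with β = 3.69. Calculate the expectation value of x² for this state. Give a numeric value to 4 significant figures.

0.03672

⟨x²⟩ = ∫ x²·|u|² dx (integrals over the domain).
Every integrand reduces to terms xʲ·e^(−2βx) on [0, ∞); use ∫₀^∞ xʲ·e^(−2βx) dx = j!/(2β)^(j+1).
⟨x²⟩ = 0.036721.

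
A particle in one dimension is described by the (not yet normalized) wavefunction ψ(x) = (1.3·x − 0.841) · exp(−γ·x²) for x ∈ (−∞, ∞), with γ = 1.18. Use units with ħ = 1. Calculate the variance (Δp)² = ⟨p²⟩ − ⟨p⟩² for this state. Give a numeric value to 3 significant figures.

1.97

Compute ⟨p⟩ and ⟨p²⟩ separately; (Δp)² = ⟨p²⟩ − ⟨p⟩².
Expand each integrand as polynomial × e^(−2γx²) and use ∫x^(2j)·e^(−2γx²) dx = (2j−1)!!/(4γ)^j · √(π/(2γ)), odd powers → 0; here √(π/(2γ)) = 1.1538. Differentiate with the product rule, d/dx e^(−γx²) = −2γx·e^(−γx²).
Normalization: ∫|ψ|² dx = 1.2291.
⟨p⟩ = 0.0000 and ⟨p²⟩ = 1.9732.
(Δp)² = 1.9732 − (0.0000)² = 1.9732.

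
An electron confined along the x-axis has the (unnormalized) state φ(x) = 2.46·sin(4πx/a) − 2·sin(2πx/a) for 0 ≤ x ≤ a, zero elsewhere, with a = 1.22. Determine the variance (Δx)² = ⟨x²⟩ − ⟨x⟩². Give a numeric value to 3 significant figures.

0.0481

Compute ⟨x⟩ and ⟨x²⟩ separately, then (Δx)² = ⟨x²⟩ − ⟨x⟩².
On 0 ≤ x ≤ a (j ≠ l): ∫sin²(jπx/a) dx = a/2, ∫sin(jπx/a)·sin(lπx/a) dx = 0; diagonal moments ∫x·sin²(jπx/a) dx = a²/4, ∫x²·sin²(jπx/a) dx = a³·(1/6 − 1/(4j²π²)); cross terms ∫x·sin(jπx/a)·sin(lπx/a) dx = 0 for j + l even and −4jla²/(π²(j² − l²)²) for j + l odd, ∫x²·sin(jπx/a)·sin(lπx/a) dx = (−1)^(j+l)·4jla³/(π²(j² − l²)²); higher powers the same way via product-to-sum and parts.
Normalization: ∫|φ|² dx = 6.1315.
⟨x⟩ = 0.61000 and ⟨x²⟩ = 0.42018.
(Δx)² = 0.42018 − (0.61000)² = 0.048080.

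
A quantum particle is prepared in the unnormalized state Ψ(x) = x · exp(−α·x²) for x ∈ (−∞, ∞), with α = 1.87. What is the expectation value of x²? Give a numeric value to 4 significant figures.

⟨x²⟩ = ∫ x²·|Ψ|² dx / ∫|Ψ|² dx (integrals over the domain).
Expand each integrand as polynomial × e^(−2αx²) and use ∫x^(2j)·e^(−2αx²) dx = (2j−1)!!/(4α)^j · √(π/(2α)), odd powers → 0; here √(π/(2α)) = 0.91651.
State is unnormalized: ∫|Ψ|² dx = 0.12253, and ∫Ψ*·x²·Ψ dx = 0.049142, so ⟨x²⟩ = 0.049142 / 0.12253.
⟨x²⟩ = 0.40107.

0.4011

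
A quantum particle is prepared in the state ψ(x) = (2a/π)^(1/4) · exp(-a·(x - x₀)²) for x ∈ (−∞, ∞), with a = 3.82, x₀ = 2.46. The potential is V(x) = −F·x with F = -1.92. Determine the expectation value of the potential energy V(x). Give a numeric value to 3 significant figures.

4.72

⟨V⟩ = ∫ V(x)·|ψ|² dx.
Gaussian moments (u = x − x₀): ∫u^(2j)·e^(−2au²) du = (2j−1)!!/(4a)^j · √(π/(2a)), odd powers integrate to 0; here √(π/(2a)) = 0.64125.
⟨V⟩ = 4.7232.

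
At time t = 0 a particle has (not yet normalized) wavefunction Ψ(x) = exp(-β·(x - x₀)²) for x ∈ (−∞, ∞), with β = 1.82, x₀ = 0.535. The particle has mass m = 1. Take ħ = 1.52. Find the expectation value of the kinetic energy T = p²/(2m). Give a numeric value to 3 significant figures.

T = −(ħ²/2m) d²/dx², so ⟨T⟩ = −(ħ²/2m) ∫ Ψ*·Ψ'' dx / ∫|Ψ|² dx; with m = 1.
Gaussian moments (u = x − x₀): ∫u^(2j)·e^(−2βu²) du = (2j−1)!!/(4β)^j · √(π/(2β)), odd powers integrate to 0; here √(π/(2β)) = 0.92902. Derivatives: d/dx e^(−βu²) = −2βu·e^(−βu²), d²/dx² e^(−βu²) = (4β²u² − 2β)·e^(−βu²).
State is unnormalized: ∫|Ψ|² dx = 0.92902, and ∫Ψ*·(−ħ²/2m · Ψ'') dx = 1.9532, so ⟨T⟩ = 1.9532 / 0.92902.
⟨T⟩ = 2.1025.

2.10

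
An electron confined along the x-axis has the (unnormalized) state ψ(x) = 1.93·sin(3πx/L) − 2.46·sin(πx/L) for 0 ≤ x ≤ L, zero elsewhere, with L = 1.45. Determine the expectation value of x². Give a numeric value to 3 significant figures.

⟨x²⟩ = ∫ x²·|ψ|² dx / ∫|ψ|² dx (integrals over the domain).
On 0 ≤ x ≤ L (j ≠ l): ∫sin²(jπx/L) dx = L/2, ∫sin(jπx/L)·sin(lπx/L) dx = 0; diagonal moments ∫x·sin²(jπx/L) dx = L²/4, ∫x²·sin²(jπx/L) dx = L³·(1/6 − 1/(4j²π²)); cross terms ∫x·sin(jπx/L)·sin(lπx/L) dx = 0 for j + l even and −4jlL²/(π²(j² − l²)²) for j + l odd, ∫x²·sin(jπx/L)·sin(lπx/L) dx = (−1)^(j+l)·4jlL³/(π²(j² − l²)²); higher powers the same way via product-to-sum and parts.
State is unnormalized: ∫|ψ|² dx = 7.0880, and ∫ψ*·x²·ψ dx = 3.9182, so ⟨x²⟩ = 3.9182 / 7.0880.
⟨x²⟩ = 0.55280.

0.553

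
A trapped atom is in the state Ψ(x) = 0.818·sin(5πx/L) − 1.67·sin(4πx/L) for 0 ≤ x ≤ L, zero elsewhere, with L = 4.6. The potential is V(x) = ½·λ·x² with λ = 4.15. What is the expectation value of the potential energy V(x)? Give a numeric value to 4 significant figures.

21.45

⟨V⟩ = ∫ V(x)·|Ψ|² dx / ∫|Ψ|² dx.
On 0 ≤ x ≤ L (j ≠ l): ∫sin²(jπx/L) dx = L/2, ∫sin(jπx/L)·sin(lπx/L) dx = 0; diagonal moments ∫x·sin²(jπx/L) dx = L²/4, ∫x²·sin²(jπx/L) dx = L³·(1/6 − 1/(4j²π²)); cross terms ∫x·sin(jπx/L)·sin(lπx/L) dx = 0 for j + l even and −4jlL²/(π²(j² − l²)²) for j + l odd, ∫x²·sin(jπx/L)·sin(lπx/L) dx = (−1)^(j+l)·4jlL³/(π²(j² − l²)²); higher powers the same way via product-to-sum and parts.
State is unnormalized: ∫|Ψ|² dx = 7.9535, and ∫Ψ*·V(x)·Ψ dx = 170.60, so ⟨V⟩ = 170.60 / 7.9535.
⟨V⟩ = 21.449.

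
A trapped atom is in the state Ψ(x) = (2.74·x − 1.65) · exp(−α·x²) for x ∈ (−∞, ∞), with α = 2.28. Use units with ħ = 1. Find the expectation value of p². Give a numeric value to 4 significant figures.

3.339

p² Ψ = −ħ² d²Ψ/dx²; ⟨p²⟩ = −ħ² ∫ Ψ*·Ψ'' dx / ∫|Ψ|² dx.
Expand each integrand as polynomial × e^(−2αx²) and use ∫x^(2j)·e^(−2αx²) dx = (2j−1)!!/(4α)^j · √(π/(2α)), odd powers → 0; here √(π/(2α)) = 0.83003. Differentiate with the product rule, d/dx e^(−αx²) = −2αx·e^(−αx²).
State is unnormalized: ∫|Ψ|² dx = 2.9430, and ∫Ψ*·(−ħ² Ψ'') dx = 9.8259, so ⟨p²⟩ = 9.8259 / 2.9430.
⟨p²⟩ = 3.3387.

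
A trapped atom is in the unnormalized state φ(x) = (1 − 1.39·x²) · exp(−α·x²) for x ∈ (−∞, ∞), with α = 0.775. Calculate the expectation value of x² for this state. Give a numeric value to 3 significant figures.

0.605

⟨x²⟩ = ∫ x²·|φ|² dx / ∫|φ|² dx (integrals over the domain).
Expand each integrand as polynomial × e^(−2αx²) and use ∫x^(2j)·e^(−2αx²) dx = (2j−1)!!/(4α)^j · √(π/(2α)), odd powers → 0; here √(π/(2α)) = 1.4237.
State is unnormalized: ∫|φ|² dx = 1.0056, and ∫φ*·x²·φ dx = 0.60871, so ⟨x²⟩ = 0.60871 / 1.0056.
⟨x²⟩ = 0.60529.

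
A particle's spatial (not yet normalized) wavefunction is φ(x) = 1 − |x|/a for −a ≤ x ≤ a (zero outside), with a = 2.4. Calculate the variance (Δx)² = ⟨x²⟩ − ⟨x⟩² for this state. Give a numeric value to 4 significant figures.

Compute ⟨x⟩ and ⟨x²⟩ separately, then (Δx)² = ⟨x²⟩ − ⟨x⟩².
φ is even, so ∫ over [−a, a] = 2∫₀ᵃ with φ = 1 − x/a there: ∫₀ᵃ (1 − x/a)² dx = a/3, ∫₀ᵃ x²(1 − x/a)² dx = a³/30, ∫₀ᵃ x⁴(1 − x/a)² dx = a⁵/105.
Normalization: ∫|φ|² dx = 1.6000.
⟨x⟩ = 0.0000 and ⟨x²⟩ = 0.57600.
(Δx)² = 0.57600 − (0.0000)² = 0.57600.

0.5760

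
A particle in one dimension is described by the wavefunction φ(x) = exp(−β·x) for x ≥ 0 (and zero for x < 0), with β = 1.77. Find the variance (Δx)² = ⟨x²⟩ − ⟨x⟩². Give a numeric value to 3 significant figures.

Compute ⟨x⟩ and ⟨x²⟩ separately, then (Δx)² = ⟨x²⟩ − ⟨x⟩².
Every integrand reduces to terms xʲ·e^(−2βx) on [0, ∞); use ∫₀^∞ xʲ·e^(−2βx) dx = j!/(2β)^(j+1).
Normalization: ∫|φ|² dx = 0.28249.
⟨x⟩ = 0.28249 and ⟨x²⟩ = 0.15960.
(Δx)² = 0.15960 − (0.28249)² = 0.079798.

0.0798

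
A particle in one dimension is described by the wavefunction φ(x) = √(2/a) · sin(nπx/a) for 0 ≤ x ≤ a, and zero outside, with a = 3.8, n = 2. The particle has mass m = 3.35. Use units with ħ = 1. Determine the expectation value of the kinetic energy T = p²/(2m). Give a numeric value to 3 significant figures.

T = −(ħ²/2m) d²/dx², so ⟨T⟩ = −(ħ²/2m) ∫ φ*·φ'' dx; with m = 3.35.
d/dx sin(nπx/a) = (nπ/a)·cos(nπx/a) and d²/dx² sin(nπx/a) = −(nπ/a)²·sin(nπx/a); on 0 ≤ x ≤ a, ∫sin²(nπx/a) dx = a/2 and ∫sin(nπx/a)·cos(nπx/a) dx = 0.
⟨T⟩ = 0.40805.

0.408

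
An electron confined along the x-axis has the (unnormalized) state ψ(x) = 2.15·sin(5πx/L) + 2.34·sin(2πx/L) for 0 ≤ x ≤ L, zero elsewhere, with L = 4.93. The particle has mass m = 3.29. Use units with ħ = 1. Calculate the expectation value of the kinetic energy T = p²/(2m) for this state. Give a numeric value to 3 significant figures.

0.840

T = −(ħ²/2m) d²/dx², so ⟨T⟩ = −(ħ²/2m) ∫ ψ*·ψ'' dx / ∫|ψ|² dx; with m = 3.29.
d²/dx² sin(jπx/L) = −(jπ/L)²·sin(jπx/L); on 0 ≤ x ≤ L, ∫sin²(jπx/L) dx = L/2 and ∫sin(jπx/L)·sin(lπx/L) dx = 0 for j ≠ l, so only diagonal terms survive in ∫|ψ|² and ∫ψ·ψ″; ∫ψ·ψ′ dx = [ψ²/2] between the walls = 0.
State is unnormalized: ∫|ψ|² dx = 24.892, and ∫ψ*·(−ħ²/2m · ψ'') dx = 20.912, so ⟨T⟩ = 20.912 / 24.892.
⟨T⟩ = 0.84010.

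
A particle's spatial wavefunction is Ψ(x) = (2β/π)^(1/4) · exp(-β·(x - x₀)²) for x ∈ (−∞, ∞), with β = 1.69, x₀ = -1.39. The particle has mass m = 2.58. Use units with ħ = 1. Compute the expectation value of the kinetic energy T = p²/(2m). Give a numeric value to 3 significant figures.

T = −(ħ²/2m) d²/dx², so ⟨T⟩ = −(ħ²/2m) ∫ Ψ*·Ψ'' dx; with m = 2.58.
Gaussian moments (u = x − x₀): ∫u^(2j)·e^(−2βu²) du = (2j−1)!!/(4β)^j · √(π/(2β)), odd powers integrate to 0; here √(π/(2β)) = 0.96409. Derivatives: d/dx e^(−βu²) = −2βu·e^(−βu²), d²/dx² e^(−βu²) = (4β²u² − 2β)·e^(−βu²).
⟨T⟩ = 0.32752.

0.328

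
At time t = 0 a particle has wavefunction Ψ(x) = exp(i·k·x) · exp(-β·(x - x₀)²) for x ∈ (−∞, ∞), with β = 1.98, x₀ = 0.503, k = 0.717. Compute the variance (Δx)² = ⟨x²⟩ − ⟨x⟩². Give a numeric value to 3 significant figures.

0.126

Compute ⟨x⟩ and ⟨x²⟩ separately, then (Δx)² = ⟨x²⟩ − ⟨x⟩².
Gaussian moments (u = x − x₀): ∫u^(2j)·e^(−2βu²) du = (2j−1)!!/(4β)^j · √(π/(2β)), odd powers integrate to 0; here √(π/(2β)) = 0.89069.
Normalization: ∫|Ψ|² dx = 0.89069.
⟨x⟩ = 0.50300 and ⟨x²⟩ = 0.37927.
(Δx)² = 0.37927 − (0.50300)² = 0.12626.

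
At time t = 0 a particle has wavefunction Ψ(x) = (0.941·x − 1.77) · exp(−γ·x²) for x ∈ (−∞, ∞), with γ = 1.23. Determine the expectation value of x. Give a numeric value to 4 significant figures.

-0.2044

⟨x⟩ = ∫ x·|Ψ|² dx / ∫|Ψ|² dx (integrals over the domain).
Expand each integrand as polynomial × e^(−2γx²) and use ∫x^(2j)·e^(−2γx²) dx = (2j−1)!!/(4γ)^j · √(π/(2γ)), odd powers → 0; here √(π/(2γ)) = 1.1301.
State is unnormalized: ∫|Ψ|² dx = 3.7438, and ∫Ψ*·x·Ψ dx = -0.76513, so ⟨x⟩ = -0.76513 / 3.7438.
⟨x⟩ = -0.20437.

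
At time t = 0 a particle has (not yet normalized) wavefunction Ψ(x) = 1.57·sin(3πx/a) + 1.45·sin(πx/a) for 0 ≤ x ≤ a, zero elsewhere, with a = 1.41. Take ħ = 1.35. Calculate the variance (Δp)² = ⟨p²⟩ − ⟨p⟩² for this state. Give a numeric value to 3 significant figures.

48.1

Compute ⟨p⟩ and ⟨p²⟩ separately; (Δp)² = ⟨p²⟩ − ⟨p⟩².
d²/dx² sin(jπx/a) = −(jπ/a)²·sin(jπx/a); on 0 ≤ x ≤ a, ∫sin²(jπx/a) dx = a/2 and ∫sin(jπx/a)·sin(lπx/a) dx = 0 for j ≠ l, so only diagonal terms survive in ∫|Ψ|² and ∫Ψ·Ψ″; ∫Ψ·Ψ′ dx = [Ψ²/2] between the walls = 0.
Normalization: ∫|Ψ|² dx = 3.2200.
⟨p⟩ = 0.0000 and ⟨p²⟩ = 48.109.
(Δp)² = 48.109 − (0.0000)² = 48.109.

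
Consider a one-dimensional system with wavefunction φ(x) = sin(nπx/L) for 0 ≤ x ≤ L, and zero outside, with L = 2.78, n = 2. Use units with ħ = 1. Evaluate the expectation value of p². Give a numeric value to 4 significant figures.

5.108

p² φ = −ħ² d²φ/dx²; ⟨p²⟩ = −ħ² ∫ φ*·φ'' dx / ∫|φ|² dx.
d/dx sin(nπx/L) = (nπ/L)·cos(nπx/L) and d²/dx² sin(nπx/L) = −(nπ/L)²·sin(nπx/L); on 0 ≤ x ≤ L, ∫sin²(nπx/L) dx = L/2 and ∫sin(nπx/L)·cos(nπx/L) dx = 0.
State is unnormalized: ∫|φ|² dx = 1.3900, and ∫φ*·(−ħ² φ'') dx = 7.1004, so ⟨p²⟩ = 7.1004 / 1.3900.
⟨p²⟩ = 5.1082.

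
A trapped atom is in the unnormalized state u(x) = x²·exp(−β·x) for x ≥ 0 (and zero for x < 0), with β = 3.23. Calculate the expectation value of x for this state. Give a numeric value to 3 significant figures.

0.774

⟨x⟩ = ∫ x·|u|² dx / ∫|u|² dx (integrals over the domain).
Every integrand reduces to terms xʲ·e^(−2βx) on [0, ∞); use ∫₀^∞ xʲ·e^(−2βx) dx = j!/(2β)^(j+1).
State is unnormalized: ∫|u|² dx = 0.0021333, and ∫u*·x·u dx = 0.0016511, so ⟨x⟩ = 0.0016511 / 0.0021333.
⟨x⟩ = 0.77399.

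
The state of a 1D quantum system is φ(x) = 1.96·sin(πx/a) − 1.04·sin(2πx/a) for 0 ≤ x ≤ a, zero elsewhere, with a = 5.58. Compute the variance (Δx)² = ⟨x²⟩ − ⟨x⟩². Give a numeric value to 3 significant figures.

Compute ⟨x⟩ and ⟨x²⟩ separately, then (Δx)² = ⟨x²⟩ − ⟨x⟩².
On 0 ≤ x ≤ a (j ≠ l): ∫sin²(jπx/a) dx = a/2, ∫sin(jπx/a)·sin(lπx/a) dx = 0; diagonal moments ∫x·sin²(jπx/a) dx = a²/4, ∫x²·sin²(jπx/a) dx = a³·(1/6 − 1/(4j²π²)); cross terms ∫x·sin(jπx/a)·sin(lπx/a) dx = 0 for j + l even and −4jla²/(π²(j² − l²)²) for j + l odd, ∫x²·sin(jπx/a)·sin(lπx/a) dx = (−1)^(j+l)·4jla³/(π²(j² − l²)²); higher powers the same way via product-to-sum and parts.
Normalization: ∫|φ|² dx = 13.736.
⟨x⟩ = 3.6223 and ⟨x²⟩ = 13.706.
(Δx)² = 13.706 − (3.6223)² = 0.58448.

0.584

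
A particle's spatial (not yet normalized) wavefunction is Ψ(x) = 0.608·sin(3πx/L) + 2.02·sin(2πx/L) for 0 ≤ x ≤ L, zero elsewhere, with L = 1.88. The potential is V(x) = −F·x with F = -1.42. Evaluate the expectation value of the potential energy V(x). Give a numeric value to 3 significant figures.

1.05

⟨V⟩ = ∫ V(x)·|Ψ|² dx / ∫|Ψ|² dx.
On 0 ≤ x ≤ L (j ≠ l): ∫sin²(jπx/L) dx = L/2, ∫sin(jπx/L)·sin(lπx/L) dx = 0; diagonal moments ∫x·sin²(jπx/L) dx = L²/4, ∫x²·sin²(jπx/L) dx = L³·(1/6 − 1/(4j²π²)); cross terms ∫x·sin(jπx/L)·sin(lπx/L) dx = 0 for j + l even and −4jlL²/(π²(j² − l²)²) for j + l odd, ∫x²·sin(jπx/L)·sin(lπx/L) dx = (−1)^(j+l)·4jlL³/(π²(j² − l²)²); higher powers the same way via product-to-sum and parts.
State is unnormalized: ∫|Ψ|² dx = 4.1831, and ∫Ψ*·V(x)·Ψ dx = 4.3844, so ⟨V⟩ = 4.3844 / 4.1831.
⟨V⟩ = 1.0481.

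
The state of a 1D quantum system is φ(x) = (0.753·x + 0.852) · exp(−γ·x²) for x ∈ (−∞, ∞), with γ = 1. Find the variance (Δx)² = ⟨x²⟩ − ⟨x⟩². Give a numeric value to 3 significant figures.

0.195

Compute ⟨x⟩ and ⟨x²⟩ separately, then (Δx)² = ⟨x²⟩ − ⟨x⟩².
Expand each integrand as polynomial × e^(−2γx²) and use ∫x^(2j)·e^(−2γx²) dx = (2j−1)!!/(4γ)^j · √(π/(2γ)), odd powers → 0; here √(π/(2γ)) = 1.2533.
Normalization: ∫|φ|² dx = 1.0874.
⟨x⟩ = 0.36971 and ⟨x²⟩ = 0.33169.
(Δx)² = 0.33169 − (0.36971)² = 0.19500.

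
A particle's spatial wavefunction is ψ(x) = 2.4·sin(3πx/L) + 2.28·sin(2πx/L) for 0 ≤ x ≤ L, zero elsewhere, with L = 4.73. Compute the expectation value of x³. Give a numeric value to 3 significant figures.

7.19

⟨x³⟩ = ∫ x³·|ψ|² dx / ∫|ψ|² dx (integrals over the domain).
On 0 ≤ x ≤ L (j ≠ l): ∫sin²(jπx/L) dx = L/2, ∫sin(jπx/L)·sin(lπx/L) dx = 0; diagonal moments ∫x·sin²(jπx/L) dx = L²/4, ∫x²·sin²(jπx/L) dx = L³·(1/6 − 1/(4j²π²)); cross terms ∫x·sin(jπx/L)·sin(lπx/L) dx = 0 for j + l even and −4jlL²/(π²(j² − l²)²) for j + l odd, ∫x²·sin(jπx/L)·sin(lπx/L) dx = (−1)^(j+l)·4jlL³/(π²(j² − l²)²); higher powers the same way via product-to-sum and parts.
State is unnormalized: ∫|ψ|² dx = 25.917, and ∫ψ*·x³·ψ dx = 186.39, so ⟨x³⟩ = 186.39 / 25.917.
⟨x³⟩ = 7.1919.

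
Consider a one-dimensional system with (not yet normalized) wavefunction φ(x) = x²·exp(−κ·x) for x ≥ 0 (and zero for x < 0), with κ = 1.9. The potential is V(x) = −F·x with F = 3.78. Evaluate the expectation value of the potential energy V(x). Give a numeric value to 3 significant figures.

-4.97

⟨V⟩ = ∫ V(x)·|φ|² dx / ∫|φ|² dx.
Every integrand reduces to terms xʲ·e^(−2κx) on [0, ∞); use ∫₀^∞ xʲ·e^(−2κx) dx = j!/(2κ)^(j+1).
State is unnormalized: ∫|φ|² dx = 0.030290, and ∫φ*·V(x)·φ dx = -0.15065, so ⟨V⟩ = -0.15065 / 0.030290.
⟨V⟩ = -4.9737.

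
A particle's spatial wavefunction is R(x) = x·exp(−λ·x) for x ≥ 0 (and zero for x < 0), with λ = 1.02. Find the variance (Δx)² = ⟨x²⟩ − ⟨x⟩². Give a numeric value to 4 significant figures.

0.7209

Compute ⟨x⟩ and ⟨x²⟩ separately, then (Δx)² = ⟨x²⟩ − ⟨x⟩².
Every integrand reduces to terms xʲ·e^(−2λx) on [0, ∞); use ∫₀^∞ xʲ·e^(−2λx) dx = j!/(2λ)^(j+1).
Normalization: ∫|R|² dx = 0.23558.
⟨x⟩ = 1.4706 and ⟨x²⟩ = 2.8835.
(Δx)² = 2.8835 − (1.4706)² = 0.72088.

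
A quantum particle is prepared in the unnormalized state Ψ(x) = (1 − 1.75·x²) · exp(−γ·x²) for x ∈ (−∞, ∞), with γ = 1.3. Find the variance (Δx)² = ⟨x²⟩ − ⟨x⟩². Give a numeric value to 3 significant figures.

0.196

Compute ⟨x⟩ and ⟨x²⟩ separately, then (Δx)² = ⟨x²⟩ − ⟨x⟩².
Expand each integrand as polynomial × e^(−2γx²) and use ∫x^(2j)·e^(−2γx²) dx = (2j−1)!!/(4γ)^j · √(π/(2γ)), odd powers → 0; here √(π/(2γ)) = 1.0992.
Normalization: ∫|Ψ|² dx = 0.73285.
⟨x⟩ = 0.0000 and ⟨x²⟩ = 0.19604.
(Δx)² = 0.19604 − (0.0000)² = 0.19604.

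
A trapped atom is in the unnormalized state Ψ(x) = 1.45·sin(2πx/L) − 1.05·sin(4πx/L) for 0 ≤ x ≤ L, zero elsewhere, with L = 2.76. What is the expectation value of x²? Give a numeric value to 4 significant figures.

⟨x²⟩ = ∫ x²·|Ψ|² dx / ∫|Ψ|² dx (integrals over the domain).
On 0 ≤ x ≤ L (j ≠ l): ∫sin²(jπx/L) dx = L/2, ∫sin(jπx/L)·sin(lπx/L) dx = 0; diagonal moments ∫x·sin²(jπx/L) dx = L²/4, ∫x²·sin²(jπx/L) dx = L³·(1/6 − 1/(4j²π²)); cross terms ∫x·sin(jπx/L)·sin(lπx/L) dx = 0 for j + l even and −4jlL²/(π²(j² − l²)²) for j + l odd, ∫x²·sin(jπx/L)·sin(lπx/L) dx = (−1)^(j+l)·4jlL³/(π²(j² − l²)²); higher powers the same way via product-to-sum and parts.
State is unnormalized: ∫|Ψ|² dx = 4.4229, and ∫Ψ*·x²·Ψ dx = 9.4725, so ⟨x²⟩ = 9.4725 / 4.4229.
⟨x²⟩ = 2.1417.

2.142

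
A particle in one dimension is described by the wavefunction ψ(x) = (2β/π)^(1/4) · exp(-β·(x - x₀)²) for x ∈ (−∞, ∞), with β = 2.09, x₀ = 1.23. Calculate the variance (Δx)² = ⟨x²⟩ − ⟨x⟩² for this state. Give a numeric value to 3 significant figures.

0.120

Compute ⟨x⟩ and ⟨x²⟩ separately, then (Δx)² = ⟨x²⟩ − ⟨x⟩².
Gaussian moments (u = x − x₀): ∫u^(2j)·e^(−2βu²) du = (2j−1)!!/(4β)^j · √(π/(2β)), odd powers integrate to 0; here √(π/(2β)) = 0.86694.
⟨x⟩ = 1.2300 and ⟨x²⟩ = 1.6325.
(Δx)² = 1.6325 − (1.2300)² = 0.11962.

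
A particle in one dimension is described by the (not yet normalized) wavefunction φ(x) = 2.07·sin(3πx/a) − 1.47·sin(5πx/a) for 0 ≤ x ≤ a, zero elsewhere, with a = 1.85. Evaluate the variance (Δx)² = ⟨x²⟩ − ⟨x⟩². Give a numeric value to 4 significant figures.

0.1166

Compute ⟨x⟩ and ⟨x²⟩ separately, then (Δx)² = ⟨x²⟩ − ⟨x⟩².
On 0 ≤ x ≤ a (j ≠ l): ∫sin²(jπx/a) dx = a/2, ∫sin(jπx/a)·sin(lπx/a) dx = 0; diagonal moments ∫x·sin²(jπx/a) dx = a²/4, ∫x²·sin²(jπx/a) dx = a³·(1/6 − 1/(4j²π²)); cross terms ∫x·sin(jπx/a)·sin(lπx/a) dx = 0 for j + l even and −4jla²/(π²(j² − l²)²) for j + l odd, ∫x²·sin(jπx/a)·sin(lπx/a) dx = (−1)^(j+l)·4jla³/(π²(j² − l²)²); higher powers the same way via product-to-sum and parts.
Normalization: ∫|φ|² dx = 5.9624.
⟨x⟩ = 0.92500 and ⟨x²⟩ = 0.97223.
(Δx)² = 0.97223 − (0.92500)² = 0.11661.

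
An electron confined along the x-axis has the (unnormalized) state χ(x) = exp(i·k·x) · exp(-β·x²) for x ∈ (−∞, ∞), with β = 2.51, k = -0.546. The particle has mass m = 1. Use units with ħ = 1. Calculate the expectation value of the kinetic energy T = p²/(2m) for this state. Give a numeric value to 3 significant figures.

T = −(ħ²/2m) d²/dx², so ⟨T⟩ = −(ħ²/2m) ∫ χ*·χ'' dx / ∫|χ|² dx; with m = 1.
Gaussian moments: ∫x^(2j)·e^(−2βx²) dx = (2j−1)!!/(4β)^j · √(π/(2β)), odd powers integrate to 0; here √(π/(2β)) = 0.79108. Derivatives: χ′ = (ik − 2βx)·χ, χ″ = ((ik − 2βx)² − 2β)·χ; the odd-in-x pieces drop out.
State is unnormalized: ∫|χ|² dx = 0.79108, and ∫χ*·(−ħ²/2m · χ'') dx = 1.1107, so ⟨T⟩ = 1.1107 / 0.79108.
⟨T⟩ = 1.4041.

1.40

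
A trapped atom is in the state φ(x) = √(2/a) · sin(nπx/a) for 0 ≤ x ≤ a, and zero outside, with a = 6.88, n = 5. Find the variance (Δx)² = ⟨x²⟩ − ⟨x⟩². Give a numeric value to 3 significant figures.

Compute ⟨x⟩ and ⟨x²⟩ separately, then (Δx)² = ⟨x²⟩ − ⟨x⟩².
With sin²θ = (1 − cos2θ)/2 on 0 ≤ x ≤ a: ∫sin²(nπx/a) dx = a/2, ∫x·sin²(nπx/a) dx = a²/4, ∫x²·sin²(nπx/a) dx = a³·(1/6 − 1/(4n²π²)); higher powers xᵏ the same way, integrating xᵏ·cos(2nπx/a) by parts.
⟨x⟩ = 3.4400 and ⟨x²⟩ = 15.682.
(Δx)² = 15.682 − (3.4400)² = 3.8486.

3.85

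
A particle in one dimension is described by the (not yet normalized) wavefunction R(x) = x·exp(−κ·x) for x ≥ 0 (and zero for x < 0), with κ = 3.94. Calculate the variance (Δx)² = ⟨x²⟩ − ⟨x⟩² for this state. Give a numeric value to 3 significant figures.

0.0483

Compute ⟨x⟩ and ⟨x²⟩ separately, then (Δx)² = ⟨x²⟩ − ⟨x⟩².
Every integrand reduces to terms xʲ·e^(−2κx) on [0, ∞); use ∫₀^∞ xʲ·e^(−2κx) dx = j!/(2κ)^(j+1).
Normalization: ∫|R|² dx = 0.0040874.
⟨x⟩ = 0.38071 and ⟨x²⟩ = 0.19325.
(Δx)² = 0.19325 − (0.38071)² = 0.048314.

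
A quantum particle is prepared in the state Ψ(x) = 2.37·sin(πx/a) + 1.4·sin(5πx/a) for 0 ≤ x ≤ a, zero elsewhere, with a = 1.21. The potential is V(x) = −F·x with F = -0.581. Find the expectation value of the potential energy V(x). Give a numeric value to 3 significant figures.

0.352

⟨V⟩ = ∫ V(x)·|Ψ|² dx / ∫|Ψ|² dx.
On 0 ≤ x ≤ a (j ≠ l): ∫sin²(jπx/a) dx = a/2, ∫sin(jπx/a)·sin(lπx/a) dx = 0; diagonal moments ∫x·sin²(jπx/a) dx = a²/4, ∫x²·sin²(jπx/a) dx = a³·(1/6 − 1/(4j²π²)); cross terms ∫x·sin(jπx/a)·sin(lπx/a) dx = 0 for j + l even and −4jla²/(π²(j² − l²)²) for j + l odd, ∫x²·sin(jπx/a)·sin(lπx/a) dx = (−1)^(j+l)·4jla³/(π²(j² − l²)²); higher powers the same way via product-to-sum and parts.
State is unnormalized: ∫|Ψ|² dx = 4.5840, and ∫Ψ*·V(x)·Ψ dx = 1.6113, so ⟨V⟩ = 1.6113 / 4.5840.
⟨V⟩ = 0.35151.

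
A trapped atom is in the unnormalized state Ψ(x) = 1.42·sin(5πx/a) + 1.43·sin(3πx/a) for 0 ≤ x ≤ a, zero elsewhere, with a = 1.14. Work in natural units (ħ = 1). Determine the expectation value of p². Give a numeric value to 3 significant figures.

p² Ψ = −ħ² d²Ψ/dx²; ⟨p²⟩ = −ħ² ∫ Ψ*·Ψ'' dx / ∫|Ψ|² dx.
d²/dx² sin(jπx/a) = −(jπ/a)²·sin(jπx/a); on 0 ≤ x ≤ a, ∫sin²(jπx/a) dx = a/2 and ∫sin(jπx/a)·sin(lπx/a) dx = 0 for j ≠ l, so only diagonal terms survive in ∫|Ψ|² and ∫Ψ·Ψ″; ∫Ψ·Ψ′ dx = [Ψ²/2] between the walls = 0.
State is unnormalized: ∫|Ψ|² dx = 2.3149, and ∫Ψ*·(−ħ² Ψ'') dx = 297.88, so ⟨p²⟩ = 297.88 / 2.3149.
⟨p²⟩ = 128.68.

129.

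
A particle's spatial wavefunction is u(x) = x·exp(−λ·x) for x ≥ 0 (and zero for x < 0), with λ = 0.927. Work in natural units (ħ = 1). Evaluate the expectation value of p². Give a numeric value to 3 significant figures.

p² u = −ħ² d²u/dx²; ⟨p²⟩ = −ħ² ∫ u*·u'' dx / ∫|u|² dx.
Differentiate x·exp(−λ·x) with the product rule; every integrand then reduces to terms xʲ·e^(−2λx) on [0, ∞), with ∫₀^∞ xʲ·e^(−2λx) dx = j!/(2λ)^(j+1).
State is unnormalized: ∫|u|² dx = 0.31383, and ∫u*·(−ħ² u'') dx = 0.26969, so ⟨p²⟩ = 0.26969 / 0.31383.
⟨p²⟩ = 0.85933.

0.859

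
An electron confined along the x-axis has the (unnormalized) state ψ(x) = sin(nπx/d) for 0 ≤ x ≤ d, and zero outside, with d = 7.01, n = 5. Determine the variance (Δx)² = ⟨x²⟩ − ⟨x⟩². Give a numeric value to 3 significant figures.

4.00

Compute ⟨x⟩ and ⟨x²⟩ separately, then (Δx)² = ⟨x²⟩ − ⟨x⟩².
With sin²θ = (1 − cos2θ)/2 on 0 ≤ x ≤ d: ∫sin²(nπx/d) dx = d/2, ∫x·sin²(nπx/d) dx = d²/4, ∫x²·sin²(nπx/d) dx = d³·(1/6 − 1/(4n²π²)); higher powers xᵏ the same way, integrating xᵏ·cos(2nπx/d) by parts.
Normalization: ∫|ψ|² dx = 3.5050.
⟨x⟩ = 3.5050 and ⟨x²⟩ = 16.280.
(Δx)² = 16.280 − (3.5050)² = 3.9954.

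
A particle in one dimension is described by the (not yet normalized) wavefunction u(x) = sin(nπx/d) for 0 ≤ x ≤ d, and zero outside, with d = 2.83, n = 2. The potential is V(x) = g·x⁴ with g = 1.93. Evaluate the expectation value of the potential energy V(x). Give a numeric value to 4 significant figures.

⟨V⟩ = ∫ V(x)·|u|² dx / ∫|u|² dx.
With sin²θ = (1 − cos2θ)/2 on 0 ≤ x ≤ d: ∫sin²(nπx/d) dx = d/2, ∫x·sin²(nπx/d) dx = d²/4, ∫x²·sin²(nπx/d) dx = d³·(1/6 − 1/(4n²π²)); higher powers xᵏ the same way, integrating xᵏ·cos(2nπx/d) by parts.
State is unnormalized: ∫|u|² dx = 1.4150, and ∫u*·V(x)·u dx = 30.765, so ⟨V⟩ = 30.765 / 1.4150.
⟨V⟩ = 21.742.

21.74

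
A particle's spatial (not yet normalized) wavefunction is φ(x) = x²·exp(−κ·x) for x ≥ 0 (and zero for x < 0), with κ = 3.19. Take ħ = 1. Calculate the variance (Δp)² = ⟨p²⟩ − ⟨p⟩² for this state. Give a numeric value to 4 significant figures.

Compute ⟨p⟩ and ⟨p²⟩ separately; (Δp)² = ⟨p²⟩ − ⟨p⟩².
Differentiate x²·exp(−κ·x) with the product rule; every integrand then reduces to terms xʲ·e^(−2κx) on [0, ∞), with ∫₀^∞ xʲ·e^(−2κx) dx = j!/(2κ)^(j+1).
Normalization: ∫|φ|² dx = 0.0022704.
⟨p⟩ = 0.0000 and ⟨p²⟩ = 3.3920.
(Δp)² = 3.3920 − (0.0000)² = 3.3920.

3.392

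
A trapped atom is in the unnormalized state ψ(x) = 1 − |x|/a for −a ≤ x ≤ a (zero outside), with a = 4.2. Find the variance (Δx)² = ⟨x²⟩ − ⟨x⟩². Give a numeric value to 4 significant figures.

Compute ⟨x⟩ and ⟨x²⟩ separately, then (Δx)² = ⟨x²⟩ − ⟨x⟩².
ψ is even, so ∫ over [−a, a] = 2∫₀ᵃ with ψ = 1 − x/a there: ∫₀ᵃ (1 − x/a)² dx = a/3, ∫₀ᵃ x²(1 − x/a)² dx = a³/30, ∫₀ᵃ x⁴(1 − x/a)² dx = a⁵/105.
Normalization: ∫|ψ|² dx = 2.8000.
⟨x⟩ = 0.0000 and ⟨x²⟩ = 1.7640.
(Δx)² = 1.7640 − (0.0000)² = 1.7640.

1.764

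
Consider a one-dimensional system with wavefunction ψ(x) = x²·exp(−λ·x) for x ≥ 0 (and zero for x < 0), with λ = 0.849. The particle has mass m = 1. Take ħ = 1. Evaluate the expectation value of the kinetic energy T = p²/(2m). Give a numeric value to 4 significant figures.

T = −(ħ²/2m) d²/dx², so ⟨T⟩ = −(ħ²/2m) ∫ ψ*·ψ'' dx / ∫|ψ|² dx; with m = 1.
Differentiate x²·exp(−λ·x) with the product rule; every integrand then reduces to terms xʲ·e^(−2λx) on [0, ∞), with ∫₀^∞ xʲ·e^(−2λx) dx = j!/(2λ)^(j+1).
State is unnormalized: ∫|ψ|² dx = 1.7003, and ∫ψ*·(−ħ²/2m · ψ'') dx = 0.20426, so ⟨T⟩ = 0.20426 / 1.7003.
⟨T⟩ = 0.12013.

0.1201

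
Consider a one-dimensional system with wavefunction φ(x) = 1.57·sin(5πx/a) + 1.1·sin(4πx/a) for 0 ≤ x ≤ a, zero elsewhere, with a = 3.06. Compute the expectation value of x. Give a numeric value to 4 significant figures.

⟨x⟩ = ∫ x·|φ|² dx / ∫|φ|² dx (integrals over the domain).
On 0 ≤ x ≤ a (j ≠ l): ∫sin²(jπx/a) dx = a/2, ∫sin(jπx/a)·sin(lπx/a) dx = 0; diagonal moments ∫x·sin²(jπx/a) dx = a²/4, ∫x²·sin²(jπx/a) dx = a³·(1/6 − 1/(4j²π²)); cross terms ∫x·sin(jπx/a)·sin(lπx/a) dx = 0 for j + l even and −4jla²/(π²(j² − l²)²) for j + l odd, ∫x²·sin(jπx/a)·sin(lπx/a) dx = (−1)^(j+l)·4jla³/(π²(j² − l²)²); higher powers the same way via product-to-sum and parts.
State is unnormalized: ∫|φ|² dx = 5.6226, and ∫φ*·x·φ dx = 5.3661, so ⟨x⟩ = 5.3661 / 5.6226.
⟨x⟩ = 0.95438.

0.9544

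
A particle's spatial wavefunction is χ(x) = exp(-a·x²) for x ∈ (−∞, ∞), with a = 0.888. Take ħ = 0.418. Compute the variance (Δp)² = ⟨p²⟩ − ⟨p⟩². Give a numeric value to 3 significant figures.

Compute ⟨p⟩ and ⟨p²⟩ separately; (Δp)² = ⟨p²⟩ − ⟨p⟩².
Gaussian moments: ∫x^(2j)·e^(−2ax²) dx = (2j−1)!!/(4a)^j · √(π/(2a)), odd powers integrate to 0; here √(π/(2a)) = 1.3300. Derivatives: d/dx e^(−ax²) = −2ax·e^(−ax²), d²/dx² e^(−ax²) = (4a²x² − 2a)·e^(−ax²).
Normalization: ∫|χ|² dx = 1.3300.
⟨p⟩ = 0.0000 and ⟨p²⟩ = 0.15515.
(Δp)² = 0.15515 − (0.0000)² = 0.15515.

0.155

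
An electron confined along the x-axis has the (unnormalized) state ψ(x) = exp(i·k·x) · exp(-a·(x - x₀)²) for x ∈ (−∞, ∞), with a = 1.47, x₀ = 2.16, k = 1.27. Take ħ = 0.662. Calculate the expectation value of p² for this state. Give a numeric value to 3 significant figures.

p² ψ = −ħ² d²ψ/dx²; ⟨p²⟩ = −ħ² ∫ ψ*·ψ'' dx / ∫|ψ|² dx.
Gaussian moments (u = x − x₀): ∫u^(2j)·e^(−2au²) du = (2j−1)!!/(4a)^j · √(π/(2a)), odd powers integrate to 0; here √(π/(2a)) = 1.0337. Derivatives: ψ′ = (ik − 2au)·ψ, ψ″ = ((ik − 2au)² − 2a)·ψ; the odd-in-u pieces drop out.
State is unnormalized: ∫|ψ|² dx = 1.0337, and ∫ψ*·(−ħ² ψ'') dx = 1.3966, so ⟨p²⟩ = 1.3966 / 1.0337.
⟨p²⟩ = 1.3511.

1.35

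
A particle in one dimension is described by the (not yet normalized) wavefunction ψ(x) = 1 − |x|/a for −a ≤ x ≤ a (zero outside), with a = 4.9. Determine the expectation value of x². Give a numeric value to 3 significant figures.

⟨x²⟩ = ∫ x²·|ψ|² dx / ∫|ψ|² dx (integrals over the domain).
ψ is even, so ∫ over [−a, a] = 2∫₀ᵃ with ψ = 1 − x/a there: ∫₀ᵃ (1 − x/a)² dx = a/3, ∫₀ᵃ x²(1 − x/a)² dx = a³/30, ∫₀ᵃ x⁴(1 − x/a)² dx = a⁵/105.
State is unnormalized: ∫|ψ|² dx = 3.2667, and ∫ψ*·x²·ψ dx = 7.8433, so ⟨x²⟩ = 7.8433 / 3.2667.
⟨x²⟩ = 2.4010.

2.40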